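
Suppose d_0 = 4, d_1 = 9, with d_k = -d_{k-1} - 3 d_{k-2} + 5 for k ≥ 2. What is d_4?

59

d_2 = -9 - 3(4) + 5 = -16
d_3 = -(-16) - 3(9) + 5 = -6
d_4 = -(-6) - 3(-16) + 5 = 59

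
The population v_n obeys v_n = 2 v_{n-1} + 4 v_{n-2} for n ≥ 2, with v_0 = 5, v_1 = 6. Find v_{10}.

343040

v_2 = 2(6) + 4(5) = 32
v_3 = 2(32) + 4(6) = 88
v_4 = 2(88) + 4(32) = 304
v_5 = 2(304) + 4(88) = 960
v_6 = 2(960) + 4(304) = 3136
v_7 = 2(3136) + 4(960) = 10112
v_8 = 2(10112) + 4(3136) = 32768
v_9 = 2(32768) + 4(10112) = 105984
v_{10} = 2(105984) + 4(32768) = 343040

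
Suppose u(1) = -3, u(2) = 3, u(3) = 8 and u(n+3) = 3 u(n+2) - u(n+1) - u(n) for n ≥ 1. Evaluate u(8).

892

u(4) = 3*8 - 3 - (-3) = 24
u(5) = 3*24 - 8 - 3 = 61
u(6) = 3*61 - 24 - 8 = 151
u(7) = 3*151 - 61 - 24 = 368
u(8) = 3*368 - 151 - 61 = 892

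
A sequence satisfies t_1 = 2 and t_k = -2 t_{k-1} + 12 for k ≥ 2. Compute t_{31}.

-2147483644

The fixed point is 12/(1 + 2) = 4, so t_k - 4 = -2(t_{k-1} - 4).
Hence t_k = -2·(-2)^{k-1} + 4.
t_{31} = -2·(-2)^{30} + 4 = -2·1073741824 + 4 = -2147483644.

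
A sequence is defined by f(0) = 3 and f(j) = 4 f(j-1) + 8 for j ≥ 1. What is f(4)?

f(1) = 4*3 + 8 = 20
f(2) = 4*20 + 8 = 88
f(3) = 4*88 + 8 = 360
f(4) = 4*360 + 8 = 1448

1448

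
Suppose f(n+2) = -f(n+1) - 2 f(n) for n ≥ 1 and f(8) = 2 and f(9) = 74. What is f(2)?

6

Rearranging, f(n-2) = (f(n) + f(n-1)) / -2.
f(7) = (74 + 2) / -2 = 76/-2 = -38
f(6) = (2 + (-38)) / -2 = -36/-2 = 18
f(5) = (-38 + 18) / -2 = -20/-2 = 10
f(4) = (18 + 10) / -2 = 28/-2 = -14
f(3) = (10 + (-14)) / -2 = -4/-2 = 2
f(2) = (-14 + 2) / -2 = -12/-2 = 6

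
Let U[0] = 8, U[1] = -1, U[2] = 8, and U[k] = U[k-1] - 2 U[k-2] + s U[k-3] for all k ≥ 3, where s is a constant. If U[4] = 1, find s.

U[3] = 10 + 8s
U[4] = -6 + 7s
So -6 + 7s = 1, giving s = 1.

1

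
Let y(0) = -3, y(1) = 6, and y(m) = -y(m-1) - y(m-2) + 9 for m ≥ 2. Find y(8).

y(2) = -6 - (-3) + 9 = 6
y(3) = -6 - 6 + 9 = -3
y(4) = -(-3) - 6 + 9 = 6
y(5) = -6 - (-3) + 9 = 6
y(6) = -6 - 6 + 9 = -3
y(7) = -(-3) - 6 + 9 = 6
y(8) = -6 - (-3) + 9 = 6

6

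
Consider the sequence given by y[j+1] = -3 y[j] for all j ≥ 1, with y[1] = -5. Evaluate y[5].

-405

y[2] = -3(-5) = 15
y[3] = -3(15) = -45
y[4] = -3(-45) = 135
y[5] = -3(135) = -405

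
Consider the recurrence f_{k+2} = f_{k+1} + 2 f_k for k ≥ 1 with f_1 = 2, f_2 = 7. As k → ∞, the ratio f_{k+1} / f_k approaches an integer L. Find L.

The characteristic equation is r^2 - r - 2 = 0, which factors as (r - 2)(r + 1) = 0.
So the roots are 2 and -1. Since |2| > |-1| and the coefficient of 2^k is non-zero, the ratio tends to 2.

2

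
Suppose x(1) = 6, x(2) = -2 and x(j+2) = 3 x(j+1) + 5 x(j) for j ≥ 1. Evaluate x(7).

x(3) = 3·(-2) + 5·6 = 24
x(4) = 3·24 + 5·(-2) = 62
x(5) = 3·62 + 5·24 = 306
x(6) = 3·306 + 5·62 = 1228
x(7) = 3·1228 + 5·306 = 5214

5214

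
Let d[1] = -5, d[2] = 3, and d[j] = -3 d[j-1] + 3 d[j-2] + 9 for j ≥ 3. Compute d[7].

-3285

d[3] = -3*3 + 3*(-5) + 9 = -15
d[4] = -3*(-15) + 3*3 + 9 = 63
d[5] = -3*63 + 3*(-15) + 9 = -225
d[6] = -3*(-225) + 3*63 + 9 = 873
d[7] = -3*873 + 3*(-225) + 9 = -3285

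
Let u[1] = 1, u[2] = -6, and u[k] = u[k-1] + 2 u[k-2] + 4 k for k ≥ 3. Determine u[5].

48

u[3] = (-6) + 2(1) + 12 = 8
u[4] = 8 + 2(-6) + 16 = 12
u[5] = 12 + 2(8) + 20 = 48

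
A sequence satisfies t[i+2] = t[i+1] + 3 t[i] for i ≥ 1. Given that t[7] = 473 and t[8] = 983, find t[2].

-1

Rearranging, t[i-2] = (t[i] - t[i-1]) / 3.
t[6] = (983 - 473) / 3 = 510/3 = 170
t[5] = (473 - 170) / 3 = 303/3 = 101
t[4] = (170 - 101) / 3 = 69/3 = 23
t[3] = (101 - 23) / 3 = 78/3 = 26
t[2] = (23 - 26) / 3 = -3/3 = -1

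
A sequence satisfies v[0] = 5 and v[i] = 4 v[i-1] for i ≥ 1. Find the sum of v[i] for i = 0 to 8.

v[1] = 4*5 = 20
v[2] = 4*20 = 80
v[3] = 4*80 = 320
v[4] = 4*320 = 1280
v[5] = 4*1280 = 5120
v[6] = 4*5120 = 20480
v[7] = 4*20480 = 81920
v[8] = 4*81920 = 327680
Sum = 5 + 20 + 80 + 320 + 1280 + 5120 + 20480 + 81920 + 327680 = 436905

436905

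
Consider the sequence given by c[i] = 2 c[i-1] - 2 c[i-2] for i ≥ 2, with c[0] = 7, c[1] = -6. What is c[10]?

c[2] = 2·(-6) - 2·7 = -26
c[3] = 2·(-26) - 2·(-6) = -40
c[4] = 2·(-40) - 2·(-26) = -28
c[5] = 2·(-28) - 2·(-40) = 24
c[6] = 2·24 - 2·(-28) = 104
c[7] = 2·104 - 2·24 = 160
c[8] = 2·160 - 2·104 = 112
c[9] = 2·112 - 2·160 = -96
c[10] = 2·(-96) - 2·112 = -416

-416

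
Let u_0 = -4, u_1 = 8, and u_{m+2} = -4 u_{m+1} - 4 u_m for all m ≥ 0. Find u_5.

128

u_2 = -4·8 - 4·(-4) = -16
u_3 = -4·(-16) - 4·8 = 32
u_4 = -4·32 - 4·(-16) = -64
u_5 = -4·(-64) - 4·32 = 128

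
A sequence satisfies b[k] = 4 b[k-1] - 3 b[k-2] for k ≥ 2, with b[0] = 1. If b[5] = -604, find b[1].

Let b[1] = y.
b[2] = -3 + 4y
b[3] = -12 + 13y
b[4] = -39 + 40y
b[5] = -120 + 121y
So -120 + 121y = -604, giving y = -4.

-4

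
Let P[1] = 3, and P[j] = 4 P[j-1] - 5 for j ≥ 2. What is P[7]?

5463

P[2] = 4*3 - 5 = 7
P[3] = 4*7 - 5 = 23
P[4] = 4*23 - 5 = 87
P[5] = 4*87 - 5 = 343
P[6] = 4*343 - 5 = 1367
P[7] = 4*1367 - 5 = 5463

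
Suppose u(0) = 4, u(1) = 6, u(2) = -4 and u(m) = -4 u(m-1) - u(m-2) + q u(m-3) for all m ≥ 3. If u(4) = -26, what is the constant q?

u(3) = 10 + 4q
u(4) = -36 - 10q
So -36 - 10q = -26, giving q = -1.

-1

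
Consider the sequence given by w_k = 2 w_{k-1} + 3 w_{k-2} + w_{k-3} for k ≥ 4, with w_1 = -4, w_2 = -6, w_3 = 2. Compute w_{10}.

w_4 = 2·2 + 3·(-6) + (-4) = -18
w_5 = 2·(-18) + 3·2 + (-6) = -36
w_6 = 2·(-36) + 3·(-18) + 2 = -124
w_7 = 2·(-124) + 3·(-36) + (-18) = -374
w_8 = 2·(-374) + 3·(-124) + (-36) = -1156
w_9 = 2·(-1156) + 3·(-374) + (-124) = -3558
w_{10} = 2·(-3558) + 3·(-1156) + (-374) = -10958

-10958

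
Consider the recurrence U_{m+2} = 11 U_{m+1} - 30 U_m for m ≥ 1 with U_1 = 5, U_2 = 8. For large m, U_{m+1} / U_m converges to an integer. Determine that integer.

6

The characteristic equation is r^2 - 11r + 30 = 0, which factors as (r - 6)(r - 5) = 0.
So the roots are 6 and 5. Since |6| > |5| and the coefficient of 6^m is non-zero, the ratio tends to 6.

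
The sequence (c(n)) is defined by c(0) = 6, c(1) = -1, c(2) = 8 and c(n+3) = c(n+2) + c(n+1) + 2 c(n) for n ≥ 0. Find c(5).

60

c(3) = 8 + (-1) + 2(6) = 19
c(4) = 19 + 8 + 2(-1) = 25
c(5) = 25 + 19 + 2(8) = 60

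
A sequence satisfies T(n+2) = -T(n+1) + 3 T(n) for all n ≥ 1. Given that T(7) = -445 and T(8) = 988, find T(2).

Rearranging, T(n-2) = (T(n) + T(n-1)) / 3.
T(6) = (988 + (-445)) / 3 = 543/3 = 181
T(5) = (-445 + 181) / 3 = -264/3 = -88
T(4) = (181 + (-88)) / 3 = 93/3 = 31
T(3) = (-88 + 31) / 3 = -57/3 = -19
T(2) = (31 + (-19)) / 3 = 12/3 = 4

4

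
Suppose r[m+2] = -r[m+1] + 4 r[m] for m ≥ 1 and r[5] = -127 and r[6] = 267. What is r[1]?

-5

Rearranging, r[m-2] = (r[m] + r[m-1]) / 4.
r[4] = (267 + (-127)) / 4 = 140/4 = 35
r[3] = (-127 + 35) / 4 = -92/4 = -23
r[2] = (35 + (-23)) / 4 = 12/4 = 3
r[1] = (-23 + 3) / 4 = -20/4 = -5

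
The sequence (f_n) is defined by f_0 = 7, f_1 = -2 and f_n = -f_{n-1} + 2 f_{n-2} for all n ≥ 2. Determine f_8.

f_2 = -(-2) + 2*7 = 16
f_3 = -16 + 2*(-2) = -20
f_4 = -(-20) + 2*16 = 52
f_5 = -52 + 2*(-20) = -92
f_6 = -(-92) + 2*52 = 196
f_7 = -196 + 2*(-92) = -380
f_8 = -(-380) + 2*196 = 772

772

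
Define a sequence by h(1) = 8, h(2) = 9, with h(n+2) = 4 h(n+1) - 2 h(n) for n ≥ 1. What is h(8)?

8248

h(3) = 4*9 - 2*8 = 20
h(4) = 4*20 - 2*9 = 62
h(5) = 4*62 - 2*20 = 208
h(6) = 4*208 - 2*62 = 708
h(7) = 4*708 - 2*208 = 2416
h(8) = 4*2416 - 2*708 = 8248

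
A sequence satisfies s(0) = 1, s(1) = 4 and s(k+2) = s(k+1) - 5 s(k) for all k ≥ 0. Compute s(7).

s(2) = 4 - 5·1 = -1
s(3) = (-1) - 5·4 = -21
s(4) = (-21) - 5·(-1) = -16
s(5) = (-16) - 5·(-21) = 89
s(6) = 89 - 5·(-16) = 169
s(7) = 169 - 5·89 = -276

-276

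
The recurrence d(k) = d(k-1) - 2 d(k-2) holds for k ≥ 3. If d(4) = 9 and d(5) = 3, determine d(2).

Rearranging, d(k-2) = (d(k) - d(k-1)) / -2.
d(3) = (3 - 9) / -2 = -6/-2 = 3
d(2) = (9 - 3) / -2 = 6/-2 = -3

-3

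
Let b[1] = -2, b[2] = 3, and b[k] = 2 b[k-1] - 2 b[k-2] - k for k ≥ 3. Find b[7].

b[3] = 2*3 - 2*(-2) - 3 = 7
b[4] = 2*7 - 2*3 - 4 = 4
b[5] = 2*4 - 2*7 - 5 = -11
b[6] = 2*(-11) - 2*4 - 6 = -36
b[7] = 2*(-36) - 2*(-11) - 7 = -57

-57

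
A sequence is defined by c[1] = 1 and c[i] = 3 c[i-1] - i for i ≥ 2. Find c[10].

c[2] = 3·1 - 2 = 1
c[3] = 3·1 - 3 = 0
c[4] = 3·0 - 4 = -4
c[5] = 3·(-4) - 5 = -17
c[6] = 3·(-17) - 6 = -57
c[7] = 3·(-57) - 7 = -178
c[8] = 3·(-178) - 8 = -542
c[9] = 3·(-542) - 9 = -1635
c[10] = 3·(-1635) - 10 = -4915

-4915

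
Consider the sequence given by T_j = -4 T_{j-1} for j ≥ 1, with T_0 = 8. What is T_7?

-131072

T_1 = -4(8) = -32
T_2 = -4(-32) = 128
T_3 = -4(128) = -512
T_4 = -4(-512) = 2048
T_5 = -4(2048) = -8192
T_6 = -4(-8192) = 32768
T_7 = -4(32768) = -131072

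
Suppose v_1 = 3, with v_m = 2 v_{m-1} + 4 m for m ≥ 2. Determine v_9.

3796

v_2 = 2·3 + 8 = 14
v_3 = 2·14 + 12 = 40
v_4 = 2·40 + 16 = 96
v_5 = 2·96 + 20 = 212
v_6 = 2·212 + 24 = 448
v_7 = 2·448 + 28 = 924
v_8 = 2·924 + 32 = 1880
v_9 = 2·1880 + 36 = 3796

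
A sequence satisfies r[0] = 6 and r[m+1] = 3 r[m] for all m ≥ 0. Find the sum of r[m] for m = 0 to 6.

r[1] = 3·6 = 18
r[2] = 3·18 = 54
r[3] = 3·54 = 162
r[4] = 3·162 = 486
r[5] = 3·486 = 1458
r[6] = 3·1458 = 4374
Sum = 6 + 18 + 54 + 162 + 486 + 1458 + 4374 = 6558

6558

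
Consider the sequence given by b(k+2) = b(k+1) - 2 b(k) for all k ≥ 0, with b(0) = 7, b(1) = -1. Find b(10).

b(2) = (-1) - 2*7 = -15
b(3) = (-15) - 2*(-1) = -13
b(4) = (-13) - 2*(-15) = 17
b(5) = 17 - 2*(-13) = 43
b(6) = 43 - 2*17 = 9
b(7) = 9 - 2*43 = -77
b(8) = (-77) - 2*9 = -95
b(9) = (-95) - 2*(-77) = 59
b(10) = 59 - 2*(-95) = 249

249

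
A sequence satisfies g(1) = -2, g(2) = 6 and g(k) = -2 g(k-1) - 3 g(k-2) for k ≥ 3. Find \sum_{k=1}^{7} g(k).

g(3) = -2(6) - 3(-2) = -6
g(4) = -2(-6) - 3(6) = -6
g(5) = -2(-6) - 3(-6) = 30
g(6) = -2(30) - 3(-6) = -42
g(7) = -2(-42) - 3(30) = -6
Sum = (-2) + 6 + (-6) + (-6) + 30 + (-42) + (-6) = -26

-26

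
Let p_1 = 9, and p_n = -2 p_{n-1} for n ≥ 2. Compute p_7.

p_2 = -2·9 = -18
p_3 = -2·(-18) = 36
p_4 = -2·36 = -72
p_5 = -2·(-72) = 144
p_6 = -2·144 = -288
p_7 = -2·(-288) = 576

576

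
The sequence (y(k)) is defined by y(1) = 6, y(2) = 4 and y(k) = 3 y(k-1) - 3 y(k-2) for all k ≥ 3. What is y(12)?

3402

y(3) = 3(4) - 3(6) = -6
y(4) = 3(-6) - 3(4) = -30
y(5) = 3(-30) - 3(-6) = -72
y(6) = 3(-72) - 3(-30) = -126
y(7) = 3(-126) - 3(-72) = -162
y(8) = 3(-162) - 3(-126) = -108
y(9) = 3(-108) - 3(-162) = 162
y(10) = 3(162) - 3(-108) = 810
y(11) = 3(810) - 3(162) = 1944
y(12) = 3(1944) - 3(810) = 3402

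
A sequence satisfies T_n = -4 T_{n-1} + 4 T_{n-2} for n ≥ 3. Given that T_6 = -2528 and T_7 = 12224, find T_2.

2

Rearranging, T_{n-2} = (T_n + 4 T_{n-1}) / 4.
T_5 = (12224 + 4(-2528)) / 4 = 2112/4 = 528
T_4 = (-2528 + 4(528)) / 4 = -416/4 = -104
T_3 = (528 + 4(-104)) / 4 = 112/4 = 28
T_2 = (-104 + 4(28)) / 4 = 8/4 = 2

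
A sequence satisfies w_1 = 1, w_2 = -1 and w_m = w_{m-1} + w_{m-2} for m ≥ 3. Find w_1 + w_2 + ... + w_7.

-7

w_3 = (-1) + 1 = 0
w_4 = 0 + (-1) = -1
w_5 = (-1) + 0 = -1
w_6 = (-1) + (-1) = -2
w_7 = (-2) + (-1) = -3
Sum = 1 + (-1) + 0 + (-1) + (-1) + (-2) + (-3) = -7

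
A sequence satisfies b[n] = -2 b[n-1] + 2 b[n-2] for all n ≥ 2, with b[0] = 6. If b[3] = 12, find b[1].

6

Let b[1] = v.
b[2] = 12 - 2v
b[3] = -24 + 6v
So -24 + 6v = 12, giving v = 6.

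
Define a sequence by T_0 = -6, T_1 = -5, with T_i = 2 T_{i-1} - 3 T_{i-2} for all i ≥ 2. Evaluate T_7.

-245

T_2 = 2(-5) - 3(-6) = 8
T_3 = 2(8) - 3(-5) = 31
T_4 = 2(31) - 3(8) = 38
T_5 = 2(38) - 3(31) = -17
T_6 = 2(-17) - 3(38) = -148
T_7 = 2(-148) - 3(-17) = -245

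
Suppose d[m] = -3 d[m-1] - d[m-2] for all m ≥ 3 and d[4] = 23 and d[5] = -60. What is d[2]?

Rearranging, d[m-2] = -(d[m] + 3 d[m-1]).
d[3] = -(-60 + 3(23)) = -9
d[2] = -(23 + 3(-9)) = 4

4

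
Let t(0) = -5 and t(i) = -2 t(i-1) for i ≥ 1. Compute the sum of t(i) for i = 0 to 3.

t(1) = -2(-5) = 10
t(2) = -2(10) = -20
t(3) = -2(-20) = 40
Sum = (-5) + 10 + (-20) + 40 = 25

25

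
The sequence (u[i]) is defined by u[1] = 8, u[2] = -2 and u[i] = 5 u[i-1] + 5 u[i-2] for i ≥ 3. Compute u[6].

4950

u[3] = 5*(-2) + 5*8 = 30
u[4] = 5*30 + 5*(-2) = 140
u[5] = 5*140 + 5*30 = 850
u[6] = 5*850 + 5*140 = 4950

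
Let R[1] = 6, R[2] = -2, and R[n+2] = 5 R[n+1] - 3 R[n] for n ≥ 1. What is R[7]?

R[3] = 5(-2) - 3(6) = -28
R[4] = 5(-28) - 3(-2) = -134
R[5] = 5(-134) - 3(-28) = -586
R[6] = 5(-586) - 3(-134) = -2528
R[7] = 5(-2528) - 3(-586) = -10882

-10882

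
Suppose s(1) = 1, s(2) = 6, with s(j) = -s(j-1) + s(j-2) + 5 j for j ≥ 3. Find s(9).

32

s(3) = -6 + 1 + 15 = 10
s(4) = -10 + 6 + 20 = 16
s(5) = -16 + 10 + 25 = 19
s(6) = -19 + 16 + 30 = 27
s(7) = -27 + 19 + 35 = 27
s(8) = -27 + 27 + 40 = 40
s(9) = -40 + 27 + 45 = 32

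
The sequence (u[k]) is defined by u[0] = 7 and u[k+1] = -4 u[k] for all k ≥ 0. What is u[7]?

-114688

u[1] = -4*7 = -28
u[2] = -4*(-28) = 112
u[3] = -4*112 = -448
u[4] = -4*(-448) = 1792
u[5] = -4*1792 = -7168
u[6] = -4*(-7168) = 28672
u[7] = -4*28672 = -114688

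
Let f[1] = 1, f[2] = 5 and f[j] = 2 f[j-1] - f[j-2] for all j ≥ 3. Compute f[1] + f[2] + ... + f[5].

45

f[3] = 2*5 - 1 = 9
f[4] = 2*9 - 5 = 13
f[5] = 2*13 - 9 = 17
Sum = 1 + 5 + 9 + 13 + 17 = 45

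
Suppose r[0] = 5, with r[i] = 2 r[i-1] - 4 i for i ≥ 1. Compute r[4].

r[1] = 2*5 - 4 = 6
r[2] = 2*6 - 8 = 4
r[3] = 2*4 - 12 = -4
r[4] = 2*(-4) - 16 = -24

-24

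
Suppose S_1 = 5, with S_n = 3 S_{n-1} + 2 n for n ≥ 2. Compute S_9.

S_2 = 3·5 + 4 = 19
S_3 = 3·19 + 6 = 63
S_4 = 3·63 + 8 = 197
S_5 = 3·197 + 10 = 601
S_6 = 3·601 + 12 = 1815
S_7 = 3·1815 + 14 = 5459
S_8 = 3·5459 + 16 = 16393
S_9 = 3·16393 + 18 = 49197

49197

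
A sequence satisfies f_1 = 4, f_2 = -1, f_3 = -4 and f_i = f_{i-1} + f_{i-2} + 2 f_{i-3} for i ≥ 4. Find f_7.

-5

f_4 = (-4) + (-1) + 2*4 = 3
f_5 = 3 + (-4) + 2*(-1) = -3
f_6 = (-3) + 3 + 2*(-4) = -8
f_7 = (-8) + (-3) + 2*3 = -5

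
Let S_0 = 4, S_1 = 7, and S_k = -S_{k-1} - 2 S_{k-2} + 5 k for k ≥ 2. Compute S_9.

S_2 = -7 - 2*4 + 10 = -5
S_3 = -(-5) - 2*7 + 15 = 6
S_4 = -6 - 2*(-5) + 20 = 24
S_5 = -24 - 2*6 + 25 = -11
S_6 = -(-11) - 2*24 + 30 = -7
S_7 = -(-7) - 2*(-11) + 35 = 64
S_8 = -64 - 2*(-7) + 40 = -10
S_9 = -(-10) - 2*64 + 45 = -73

-73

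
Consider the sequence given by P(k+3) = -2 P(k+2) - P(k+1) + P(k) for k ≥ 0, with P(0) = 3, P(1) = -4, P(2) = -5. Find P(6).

-38

P(3) = -2*(-5) - (-4) + 3 = 17
P(4) = -2*17 - (-5) + (-4) = -33
P(5) = -2*(-33) - 17 + (-5) = 44
P(6) = -2*44 - (-33) + 17 = -38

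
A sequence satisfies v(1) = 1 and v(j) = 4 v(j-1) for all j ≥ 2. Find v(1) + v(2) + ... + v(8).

v(2) = 4(1) = 4
v(3) = 4(4) = 16
v(4) = 4(16) = 64
v(5) = 4(64) = 256
v(6) = 4(256) = 1024
v(7) = 4(1024) = 4096
v(8) = 4(4096) = 16384
Sum = 1 + 4 + 16 + 64 + 256 + 1024 + 4096 + 16384 = 21845

21845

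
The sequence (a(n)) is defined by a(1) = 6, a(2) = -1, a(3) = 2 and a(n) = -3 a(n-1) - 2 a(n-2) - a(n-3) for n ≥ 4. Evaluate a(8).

a(4) = -3*2 - 2*(-1) - 6 = -10
a(5) = -3*(-10) - 2*2 - (-1) = 27
a(6) = -3*27 - 2*(-10) - 2 = -63
a(7) = -3*(-63) - 2*27 - (-10) = 145
a(8) = -3*145 - 2*(-63) - 27 = -336

-336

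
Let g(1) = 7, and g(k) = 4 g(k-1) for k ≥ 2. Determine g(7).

g(2) = 4·7 = 28
g(3) = 4·28 = 112
g(4) = 4·112 = 448
g(5) = 4·448 = 1792
g(6) = 4·1792 = 7168
g(7) = 4·7168 = 28672

28672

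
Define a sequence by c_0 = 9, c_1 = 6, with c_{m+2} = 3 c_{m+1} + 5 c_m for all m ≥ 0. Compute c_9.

c_2 = 3(6) + 5(9) = 63
c_3 = 3(63) + 5(6) = 219
c_4 = 3(219) + 5(63) = 972
c_5 = 3(972) + 5(219) = 4011
c_6 = 3(4011) + 5(972) = 16893
c_7 = 3(16893) + 5(4011) = 70734
c_8 = 3(70734) + 5(16893) = 296667
c_9 = 3(296667) + 5(70734) = 1243671

1243671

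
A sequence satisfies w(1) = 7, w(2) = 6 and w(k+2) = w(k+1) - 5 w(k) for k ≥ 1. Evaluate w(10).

w(3) = 6 - 5*7 = -29
w(4) = (-29) - 5*6 = -59
w(5) = (-59) - 5*(-29) = 86
w(6) = 86 - 5*(-59) = 381
w(7) = 381 - 5*86 = -49
w(8) = (-49) - 5*381 = -1954
w(9) = (-1954) - 5*(-49) = -1709
w(10) = (-1709) - 5*(-1954) = 8061

8061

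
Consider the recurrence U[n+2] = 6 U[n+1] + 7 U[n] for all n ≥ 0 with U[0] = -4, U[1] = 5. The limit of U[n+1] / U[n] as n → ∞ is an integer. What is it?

7

The characteristic equation is r^2 - 6r - 7 = 0, which factors as (r - 7)(r + 1) = 0.
So the roots are 7 and -1. Since |7| > |-1| and the coefficient of 7^n is non-zero, the ratio tends to 7.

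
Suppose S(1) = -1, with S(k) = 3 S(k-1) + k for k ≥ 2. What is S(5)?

S(2) = 3(-1) + 2 = -1
S(3) = 3(-1) + 3 = 0
S(4) = 3(0) + 4 = 4
S(5) = 3(4) + 5 = 17

17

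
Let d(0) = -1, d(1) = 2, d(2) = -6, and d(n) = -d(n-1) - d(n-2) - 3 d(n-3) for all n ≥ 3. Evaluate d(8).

d(3) = -(-6) - 2 - 3*(-1) = 7
d(4) = -7 - (-6) - 3*2 = -7
d(5) = -(-7) - 7 - 3*(-6) = 18
d(6) = -18 - (-7) - 3*7 = -32
d(7) = -(-32) - 18 - 3*(-7) = 35
d(8) = -35 - (-32) - 3*18 = -57

-57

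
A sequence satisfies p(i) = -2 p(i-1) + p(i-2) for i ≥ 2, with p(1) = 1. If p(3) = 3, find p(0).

Let p(0) = y.
p(2) = -2 + y
p(3) = 5 - 2y
So 5 - 2y = 3, giving y = 1.

1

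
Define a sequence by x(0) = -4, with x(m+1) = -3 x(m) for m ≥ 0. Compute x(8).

-26244

x(1) = -3(-4) = 12
x(2) = -3(12) = -36
x(3) = -3(-36) = 108
x(4) = -3(108) = -324
x(5) = -3(-324) = 972
x(6) = -3(972) = -2916
x(7) = -3(-2916) = 8748
x(8) = -3(8748) = -26244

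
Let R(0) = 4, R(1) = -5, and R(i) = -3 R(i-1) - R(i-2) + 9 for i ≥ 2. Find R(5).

-326

R(2) = -3*(-5) - 4 + 9 = 20
R(3) = -3*20 - (-5) + 9 = -46
R(4) = -3*(-46) - 20 + 9 = 127
R(5) = -3*127 - (-46) + 9 = -326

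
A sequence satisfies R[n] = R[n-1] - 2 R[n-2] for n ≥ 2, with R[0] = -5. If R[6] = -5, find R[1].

1

Let R[1] = y.
R[2] = 10 + y
R[3] = 10 - y
R[4] = -10 - 3y
R[5] = -30 - y
R[6] = -10 + 5y
So -10 + 5y = -5, giving y = 1.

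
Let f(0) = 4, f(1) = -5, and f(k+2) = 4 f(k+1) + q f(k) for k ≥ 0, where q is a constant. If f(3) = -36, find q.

4

f(2) = -20 + 4q
f(3) = -80 + 11q
So -80 + 11q = -36, giving q = 4.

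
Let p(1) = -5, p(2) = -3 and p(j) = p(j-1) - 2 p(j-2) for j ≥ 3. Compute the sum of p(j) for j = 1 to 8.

-12

p(3) = (-3) - 2*(-5) = 7
p(4) = 7 - 2*(-3) = 13
p(5) = 13 - 2*7 = -1
p(6) = (-1) - 2*13 = -27
p(7) = (-27) - 2*(-1) = -25
p(8) = (-25) - 2*(-27) = 29
Sum = (-5) + (-3) + 7 + 13 + (-1) + (-27) + (-25) + 29 = -12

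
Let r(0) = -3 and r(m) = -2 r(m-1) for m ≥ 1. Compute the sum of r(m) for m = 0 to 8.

-513

r(1) = -2*(-3) = 6
r(2) = -2*6 = -12
r(3) = -2*(-12) = 24
r(4) = -2*24 = -48
r(5) = -2*(-48) = 96
r(6) = -2*96 = -192
r(7) = -2*(-192) = 384
r(8) = -2*384 = -768
Sum = (-3) + 6 + (-12) + 24 + (-48) + 96 + (-192) + 384 + (-768) = -513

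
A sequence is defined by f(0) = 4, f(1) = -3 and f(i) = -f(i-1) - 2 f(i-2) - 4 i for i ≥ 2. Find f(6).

7

f(2) = -(-3) - 2(4) - 8 = -13
f(3) = -(-13) - 2(-3) - 12 = 7
f(4) = -7 - 2(-13) - 16 = 3
f(5) = -3 - 2(7) - 20 = -37
f(6) = -(-37) - 2(3) - 24 = 7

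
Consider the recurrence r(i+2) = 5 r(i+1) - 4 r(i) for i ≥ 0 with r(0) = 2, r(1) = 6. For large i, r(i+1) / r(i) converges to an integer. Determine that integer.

4

The characteristic equation is r^2 - 5r + 4 = 0, which factors as (r - 4)(r - 1) = 0.
So the roots are 4 and 1. Since |4| > |1| and the coefficient of 4^i is non-zero, the ratio tends to 4.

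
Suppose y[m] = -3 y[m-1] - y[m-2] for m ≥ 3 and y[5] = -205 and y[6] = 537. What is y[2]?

9

Rearranging, y[m-2] = -(y[m] + 3 y[m-1]).
y[4] = -(537 + 3*(-205)) = 78
y[3] = -(-205 + 3*78) = -29
y[2] = -(78 + 3*(-29)) = 9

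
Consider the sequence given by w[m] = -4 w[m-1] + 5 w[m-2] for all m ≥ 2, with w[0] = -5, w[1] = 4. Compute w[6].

-23441

w[2] = -4(4) + 5(-5) = -41
w[3] = -4(-41) + 5(4) = 184
w[4] = -4(184) + 5(-41) = -941
w[5] = -4(-941) + 5(184) = 4684
w[6] = -4(4684) + 5(-941) = -23441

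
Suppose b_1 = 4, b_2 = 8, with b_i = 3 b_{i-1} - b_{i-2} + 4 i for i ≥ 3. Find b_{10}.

b_3 = 3*8 - 4 + 12 = 32
b_4 = 3*32 - 8 + 16 = 104
b_5 = 3*104 - 32 + 20 = 300
b_6 = 3*300 - 104 + 24 = 820
b_7 = 3*820 - 300 + 28 = 2188
b_8 = 3*2188 - 820 + 32 = 5776
b_9 = 3*5776 - 2188 + 36 = 15176
b_{10} = 3*15176 - 5776 + 40 = 39792

39792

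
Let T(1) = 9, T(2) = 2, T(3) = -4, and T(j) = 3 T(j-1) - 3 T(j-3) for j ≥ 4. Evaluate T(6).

T(4) = 3*(-4) - 3*9 = -39
T(5) = 3*(-39) - 3*2 = -123
T(6) = 3*(-123) - 3*(-4) = -357

-357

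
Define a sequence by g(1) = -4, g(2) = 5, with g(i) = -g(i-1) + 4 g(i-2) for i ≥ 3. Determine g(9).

-5101

g(3) = -5 + 4(-4) = -21
g(4) = -(-21) + 4(5) = 41
g(5) = -41 + 4(-21) = -125
g(6) = -(-125) + 4(41) = 289
g(7) = -289 + 4(-125) = -789
g(8) = -(-789) + 4(289) = 1945
g(9) = -1945 + 4(-789) = -5101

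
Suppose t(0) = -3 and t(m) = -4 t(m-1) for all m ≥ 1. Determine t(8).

-196608

t(1) = -4(-3) = 12
t(2) = -4(12) = -48
t(3) = -4(-48) = 192
t(4) = -4(192) = -768
t(5) = -4(-768) = 3072
t(6) = -4(3072) = -12288
t(7) = -4(-12288) = 49152
t(8) = -4(49152) = -196608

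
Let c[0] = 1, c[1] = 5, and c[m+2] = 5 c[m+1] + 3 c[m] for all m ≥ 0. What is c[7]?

c[2] = 5(5) + 3(1) = 28
c[3] = 5(28) + 3(5) = 155
c[4] = 5(155) + 3(28) = 859
c[5] = 5(859) + 3(155) = 4760
c[6] = 5(4760) + 3(859) = 26377
c[7] = 5(26377) + 3(4760) = 146165

146165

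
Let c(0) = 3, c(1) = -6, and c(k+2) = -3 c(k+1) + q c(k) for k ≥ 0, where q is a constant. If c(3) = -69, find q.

c(2) = 18 + 3q
c(3) = -54 - 15q
So -54 - 15q = -69, giving q = 1.

1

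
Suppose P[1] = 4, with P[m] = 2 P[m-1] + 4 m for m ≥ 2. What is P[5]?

P[2] = 2(4) + 8 = 16
P[3] = 2(16) + 12 = 44
P[4] = 2(44) + 16 = 104
P[5] = 2(104) + 20 = 228

228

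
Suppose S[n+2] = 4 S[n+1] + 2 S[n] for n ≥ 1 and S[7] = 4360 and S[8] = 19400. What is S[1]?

-5

Rearranging, S[n-2] = (S[n] - 4 S[n-1]) / 2.
S[6] = (19400 - 4*4360) / 2 = 1960/2 = 980
S[5] = (4360 - 4*980) / 2 = 440/2 = 220
S[4] = (980 - 4*220) / 2 = 100/2 = 50
S[3] = (220 - 4*50) / 2 = 20/2 = 10
S[2] = (50 - 4*10) / 2 = 10/2 = 5
S[1] = (10 - 4*5) / 2 = -10/2 = -5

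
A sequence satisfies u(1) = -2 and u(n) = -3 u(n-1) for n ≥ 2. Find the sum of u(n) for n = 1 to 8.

3280

u(2) = -3·(-2) = 6
u(3) = -3·6 = -18
u(4) = -3·(-18) = 54
u(5) = -3·54 = -162
u(6) = -3·(-162) = 486
u(7) = -3·486 = -1458
u(8) = -3·(-1458) = 4374
Sum = (-2) + 6 + (-18) + 54 + (-162) + 486 + (-1458) + 4374 = 3280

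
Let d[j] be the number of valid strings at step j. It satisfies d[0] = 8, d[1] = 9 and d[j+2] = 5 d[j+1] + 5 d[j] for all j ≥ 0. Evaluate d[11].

653153125

d[2] = 5*9 + 5*8 = 85
d[3] = 5*85 + 5*9 = 470
d[4] = 5*470 + 5*85 = 2775
d[5] = 5*2775 + 5*470 = 16225
d[6] = 5*16225 + 5*2775 = 95000
d[7] = 5*95000 + 5*16225 = 556125
d[8] = 5*556125 + 5*95000 = 3255625
d[9] = 5*3255625 + 5*556125 = 19058750
d[10] = 5*19058750 + 5*3255625 = 111571875
d[11] = 5*111571875 + 5*19058750 = 653153125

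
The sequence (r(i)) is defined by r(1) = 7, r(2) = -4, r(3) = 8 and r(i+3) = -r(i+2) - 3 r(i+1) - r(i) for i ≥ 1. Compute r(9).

-53

r(4) = -8 - 3*(-4) - 7 = -3
r(5) = -(-3) - 3*8 - (-4) = -17
r(6) = -(-17) - 3*(-3) - 8 = 18
r(7) = -18 - 3*(-17) - (-3) = 36
r(8) = -36 - 3*18 - (-17) = -73
r(9) = -(-73) - 3*36 - 18 = -53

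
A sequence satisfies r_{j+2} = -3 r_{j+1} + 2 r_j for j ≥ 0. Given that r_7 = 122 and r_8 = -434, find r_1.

Rearranging, r_{j-2} = (r_j + 3 r_{j-1}) / 2.
r_6 = (-434 + 3*122) / 2 = -68/2 = -34
r_5 = (122 + 3*(-34)) / 2 = 20/2 = 10
r_4 = (-34 + 3*10) / 2 = -4/2 = -2
r_3 = (10 + 3*(-2)) / 2 = 4/2 = 2
r_2 = (-2 + 3*2) / 2 = 4/2 = 2
r_1 = (2 + 3*2) / 2 = 8/2 = 4

4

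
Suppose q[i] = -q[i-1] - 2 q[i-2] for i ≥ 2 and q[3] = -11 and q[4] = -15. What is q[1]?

-1

Rearranging, q[i-2] = (q[i] + q[i-1]) / -2.
q[2] = (-15 + (-11)) / -2 = -26/-2 = 13
q[1] = (-11 + 13) / -2 = 2/-2 = -1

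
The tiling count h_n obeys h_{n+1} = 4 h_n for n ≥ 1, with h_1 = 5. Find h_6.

5120

h_2 = 4·5 = 20
h_3 = 4·20 = 80
h_4 = 4·80 = 320
h_5 = 4·320 = 1280
h_6 = 4·1280 = 5120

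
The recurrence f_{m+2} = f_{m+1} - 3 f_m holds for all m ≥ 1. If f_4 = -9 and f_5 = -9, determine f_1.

1

Rearranging, f_{m-2} = (f_m - f_{m-1}) / -3.
f_3 = (-9 - (-9)) / -3 = 0/-3 = 0
f_2 = (-9 - 0) / -3 = -9/-3 = 3
f_1 = (0 - 3) / -3 = -3/-3 = 1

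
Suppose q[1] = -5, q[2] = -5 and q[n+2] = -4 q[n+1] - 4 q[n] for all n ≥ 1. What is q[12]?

q[3] = -4·(-5) - 4·(-5) = 40
q[4] = -4·40 - 4·(-5) = -140
q[5] = -4·(-140) - 4·40 = 400
q[6] = -4·400 - 4·(-140) = -1040
q[7] = -4·(-1040) - 4·400 = 2560
q[8] = -4·2560 - 4·(-1040) = -6080
q[9] = -4·(-6080) - 4·2560 = 14080
q[10] = -4·14080 - 4·(-6080) = -32000
q[11] = -4·(-32000) - 4·14080 = 71680
q[12] = -4·71680 - 4·(-32000) = -158720

-158720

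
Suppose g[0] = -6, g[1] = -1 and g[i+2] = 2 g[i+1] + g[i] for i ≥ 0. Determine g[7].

g[2] = 2(-1) + (-6) = -8
g[3] = 2(-8) + (-1) = -17
g[4] = 2(-17) + (-8) = -42
g[5] = 2(-42) + (-17) = -101
g[6] = 2(-101) + (-42) = -244
g[7] = 2(-244) + (-101) = -589

-589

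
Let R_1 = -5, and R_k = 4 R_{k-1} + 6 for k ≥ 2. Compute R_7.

-12290

R_2 = 4·(-5) + 6 = -14
R_3 = 4·(-14) + 6 = -50
R_4 = 4·(-50) + 6 = -194
R_5 = 4·(-194) + 6 = -770
R_6 = 4·(-770) + 6 = -3074
R_7 = 4·(-3074) + 6 = -12290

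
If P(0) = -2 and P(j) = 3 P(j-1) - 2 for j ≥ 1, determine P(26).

-7625597484986

The fixed point is -2/(1 - 3) = 1, so P(j) - 1 = 3(P(j-1) - 1).
Hence P(j) = -3·3^j + 1.
P(26) = -3·3^{26} + 1 = -3·2541865828329 + 1 = -7625597484986.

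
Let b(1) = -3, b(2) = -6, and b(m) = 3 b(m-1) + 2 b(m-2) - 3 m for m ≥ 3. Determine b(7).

b(3) = 3(-6) + 2(-3) - 9 = -33
b(4) = 3(-33) + 2(-6) - 12 = -123
b(5) = 3(-123) + 2(-33) - 15 = -450
b(6) = 3(-450) + 2(-123) - 18 = -1614
b(7) = 3(-1614) + 2(-450) - 21 = -5763

-5763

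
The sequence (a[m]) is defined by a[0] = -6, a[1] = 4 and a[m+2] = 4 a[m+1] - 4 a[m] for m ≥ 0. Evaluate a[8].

a[2] = 4·4 - 4·(-6) = 40
a[3] = 4·40 - 4·4 = 144
a[4] = 4·144 - 4·40 = 416
a[5] = 4·416 - 4·144 = 1088
a[6] = 4·1088 - 4·416 = 2688
a[7] = 4·2688 - 4·1088 = 6400
a[8] = 4·6400 - 4·2688 = 14848

14848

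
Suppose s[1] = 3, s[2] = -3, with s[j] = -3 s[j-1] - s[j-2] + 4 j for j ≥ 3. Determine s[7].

707

s[3] = -3·(-3) - 3 + 12 = 18
s[4] = -3·18 - (-3) + 16 = -35
s[5] = -3·(-35) - 18 + 20 = 107
s[6] = -3·107 - (-35) + 24 = -262
s[7] = -3·(-262) - 107 + 28 = 707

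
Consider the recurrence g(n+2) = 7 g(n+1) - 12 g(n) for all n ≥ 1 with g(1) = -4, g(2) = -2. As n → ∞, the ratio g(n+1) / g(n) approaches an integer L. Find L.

4

The characteristic equation is r^2 - 7r + 12 = 0, which factors as (r - 4)(r - 3) = 0.
So the roots are 4 and 3. Since |4| > |3| and the coefficient of 4^n is non-zero, the ratio tends to 4.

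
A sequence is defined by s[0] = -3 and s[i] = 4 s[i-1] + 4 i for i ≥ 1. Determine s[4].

s[1] = 4*(-3) + 4 = -8
s[2] = 4*(-8) + 8 = -24
s[3] = 4*(-24) + 12 = -84
s[4] = 4*(-84) + 16 = -320

-320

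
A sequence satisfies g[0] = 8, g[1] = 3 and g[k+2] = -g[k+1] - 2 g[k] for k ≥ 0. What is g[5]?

g[2] = -3 - 2*8 = -19
g[3] = -(-19) - 2*3 = 13
g[4] = -13 - 2*(-19) = 25
g[5] = -25 - 2*13 = -51

-51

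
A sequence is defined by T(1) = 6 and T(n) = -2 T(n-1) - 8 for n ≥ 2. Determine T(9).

2216

T(2) = -2(6) - 8 = -20
T(3) = -2(-20) - 8 = 32
T(4) = -2(32) - 8 = -72
T(5) = -2(-72) - 8 = 136
T(6) = -2(136) - 8 = -280
T(7) = -2(-280) - 8 = 552
T(8) = -2(552) - 8 = -1112
T(9) = -2(-1112) - 8 = 2216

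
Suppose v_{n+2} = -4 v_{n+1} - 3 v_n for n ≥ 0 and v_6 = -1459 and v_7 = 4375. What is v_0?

Rearranging, v_{n-2} = (v_n + 4 v_{n-1}) / -3.
v_5 = (4375 + 4*(-1459)) / -3 = -1461/-3 = 487
v_4 = (-1459 + 4*487) / -3 = 489/-3 = -163
v_3 = (487 + 4*(-163)) / -3 = -165/-3 = 55
v_2 = (-163 + 4*55) / -3 = 57/-3 = -19
v_1 = (55 + 4*(-19)) / -3 = -21/-3 = 7
v_0 = (-19 + 4*7) / -3 = 9/-3 = -3

-3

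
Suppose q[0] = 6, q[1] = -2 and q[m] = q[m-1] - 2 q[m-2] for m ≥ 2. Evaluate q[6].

2

q[2] = (-2) - 2(6) = -14
q[3] = (-14) - 2(-2) = -10
q[4] = (-10) - 2(-14) = 18
q[5] = 18 - 2(-10) = 38
q[6] = 38 - 2(18) = 2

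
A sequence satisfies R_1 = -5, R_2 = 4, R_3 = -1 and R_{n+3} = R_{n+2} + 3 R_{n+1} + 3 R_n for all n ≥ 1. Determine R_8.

R_4 = (-1) + 3(4) + 3(-5) = -4
R_5 = (-4) + 3(-1) + 3(4) = 5
R_6 = 5 + 3(-4) + 3(-1) = -10
R_7 = (-10) + 3(5) + 3(-4) = -7
R_8 = (-7) + 3(-10) + 3(5) = -22

-22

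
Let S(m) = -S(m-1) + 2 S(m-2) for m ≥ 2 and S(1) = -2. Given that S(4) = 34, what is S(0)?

Let S(0) = x.
S(2) = 2 + 2x
S(3) = -6 - 2x
S(4) = 10 + 6x
So 10 + 6x = 34, giving x = 4.

4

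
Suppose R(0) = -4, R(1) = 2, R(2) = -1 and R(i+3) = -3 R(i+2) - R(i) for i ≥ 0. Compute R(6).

-217

R(3) = -3(-1) - (-4) = 7
R(4) = -3(7) - 2 = -23
R(5) = -3(-23) - (-1) = 70
R(6) = -3(70) - 7 = -217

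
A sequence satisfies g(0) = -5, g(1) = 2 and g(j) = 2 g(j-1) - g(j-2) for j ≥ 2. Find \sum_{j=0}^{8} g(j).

207

g(2) = 2(2) - (-5) = 9
g(3) = 2(9) - 2 = 16
g(4) = 2(16) - 9 = 23
g(5) = 2(23) - 16 = 30
g(6) = 2(30) - 23 = 37
g(7) = 2(37) - 30 = 44
g(8) = 2(44) - 37 = 51
Sum = (-5) + 2 + 9 + 16 + 23 + 30 + 37 + 44 + 51 = 207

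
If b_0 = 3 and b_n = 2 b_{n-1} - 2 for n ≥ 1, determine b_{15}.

The fixed point is -2/(1 - 2) = 2, so b_n - 2 = 2(b_{n-1} - 2).
Hence b_n = 1·2^n + 2.
b_{15} = 1·2^{15} + 2 = 1·32768 + 2 = 32770.

32770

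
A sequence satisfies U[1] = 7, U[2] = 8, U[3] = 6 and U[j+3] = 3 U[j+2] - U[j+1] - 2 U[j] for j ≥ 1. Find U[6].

-110

U[4] = 3(6) - 8 - 2(7) = -4
U[5] = 3(-4) - 6 - 2(8) = -34
U[6] = 3(-34) - (-4) - 2(6) = -110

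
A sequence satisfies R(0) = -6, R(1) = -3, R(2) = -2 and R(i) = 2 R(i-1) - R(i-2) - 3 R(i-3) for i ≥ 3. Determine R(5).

79

R(3) = 2*(-2) - (-3) - 3*(-6) = 17
R(4) = 2*17 - (-2) - 3*(-3) = 45
R(5) = 2*45 - 17 - 3*(-2) = 79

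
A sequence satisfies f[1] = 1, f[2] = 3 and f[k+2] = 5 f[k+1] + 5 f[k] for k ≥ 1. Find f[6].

3950

f[3] = 5·3 + 5·1 = 20
f[4] = 5·20 + 5·3 = 115
f[5] = 5·115 + 5·20 = 675
f[6] = 5·675 + 5·115 = 3950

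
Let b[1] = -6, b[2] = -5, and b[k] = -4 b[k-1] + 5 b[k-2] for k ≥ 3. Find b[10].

b[3] = -4·(-5) + 5·(-6) = -10
b[4] = -4·(-10) + 5·(-5) = 15
b[5] = -4·15 + 5·(-10) = -110
b[6] = -4·(-110) + 5·15 = 515
b[7] = -4·515 + 5·(-110) = -2610
b[8] = -4·(-2610) + 5·515 = 13015
b[9] = -4·13015 + 5·(-2610) = -65110
b[10] = -4·(-65110) + 5·13015 = 325515

325515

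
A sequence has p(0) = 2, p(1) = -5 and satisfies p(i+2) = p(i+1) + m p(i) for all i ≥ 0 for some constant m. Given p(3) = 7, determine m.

p(2) = -5 + 2m
p(3) = -5 - 3m
So -5 - 3m = 7, giving m = -4.

-4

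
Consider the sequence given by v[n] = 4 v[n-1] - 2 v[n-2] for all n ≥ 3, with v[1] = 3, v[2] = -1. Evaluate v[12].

-716384

v[3] = 4·(-1) - 2·3 = -10
v[4] = 4·(-10) - 2·(-1) = -38
v[5] = 4·(-38) - 2·(-10) = -132
v[6] = 4·(-132) - 2·(-38) = -452
v[7] = 4·(-452) - 2·(-132) = -1544
v[8] = 4·(-1544) - 2·(-452) = -5272
v[9] = 4·(-5272) - 2·(-1544) = -18000
v[10] = 4·(-18000) - 2·(-5272) = -61456
v[11] = 4·(-61456) - 2·(-18000) = -209824
v[12] = 4·(-209824) - 2·(-61456) = -716384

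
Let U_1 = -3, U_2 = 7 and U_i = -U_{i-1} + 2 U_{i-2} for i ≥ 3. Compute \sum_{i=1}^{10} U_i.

1140

U_3 = -7 + 2*(-3) = -13
U_4 = -(-13) + 2*7 = 27
U_5 = -27 + 2*(-13) = -53
U_6 = -(-53) + 2*27 = 107
U_7 = -107 + 2*(-53) = -213
U_8 = -(-213) + 2*107 = 427
U_9 = -427 + 2*(-213) = -853
U_{10} = -(-853) + 2*427 = 1707
Sum = (-3) + 7 + (-13) + 27 + (-53) + 107 + (-213) + 427 + (-853) + 1707 = 1140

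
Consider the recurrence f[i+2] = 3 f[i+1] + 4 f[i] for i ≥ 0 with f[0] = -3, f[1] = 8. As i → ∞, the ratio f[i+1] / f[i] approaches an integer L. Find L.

4

The characteristic equation is r^2 - 3r - 4 = 0, which factors as (r - 4)(r + 1) = 0.
So the roots are 4 and -1. Since |4| > |-1| and the coefficient of 4^i is non-zero, the ratio tends to 4.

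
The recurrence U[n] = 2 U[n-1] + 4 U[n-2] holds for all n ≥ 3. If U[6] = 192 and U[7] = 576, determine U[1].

Rearranging, U[n-2] = (U[n] - 2 U[n-1]) / 4.
U[5] = (576 - 2*192) / 4 = 192/4 = 48
U[4] = (192 - 2*48) / 4 = 96/4 = 24
U[3] = (48 - 2*24) / 4 = 0/4 = 0
U[2] = (24 - 2*0) / 4 = 24/4 = 6
U[1] = (0 - 2*6) / 4 = -12/4 = -3

-3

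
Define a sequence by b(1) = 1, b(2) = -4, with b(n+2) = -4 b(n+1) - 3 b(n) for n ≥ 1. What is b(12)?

-265720

b(3) = -4(-4) - 3(1) = 13
b(4) = -4(13) - 3(-4) = -40
b(5) = -4(-40) - 3(13) = 121
b(6) = -4(121) - 3(-40) = -364
b(7) = -4(-364) - 3(121) = 1093
b(8) = -4(1093) - 3(-364) = -3280
b(9) = -4(-3280) - 3(1093) = 9841
b(10) = -4(9841) - 3(-3280) = -29524
b(11) = -4(-29524) - 3(9841) = 88573
b(12) = -4(88573) - 3(-29524) = -265720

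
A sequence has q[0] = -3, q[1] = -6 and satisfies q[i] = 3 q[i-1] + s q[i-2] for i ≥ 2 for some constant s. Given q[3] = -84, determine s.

q[2] = -18 - 3s
q[3] = -54 - 15s
So -54 - 15s = -84, giving s = 2.

2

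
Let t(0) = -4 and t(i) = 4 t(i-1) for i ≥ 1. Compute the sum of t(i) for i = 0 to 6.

t(1) = 4(-4) = -16
t(2) = 4(-16) = -64
t(3) = 4(-64) = -256
t(4) = 4(-256) = -1024
t(5) = 4(-1024) = -4096
t(6) = 4(-4096) = -16384
Sum = (-4) + (-16) + (-64) + (-256) + (-1024) + (-4096) + (-16384) = -21844

-21844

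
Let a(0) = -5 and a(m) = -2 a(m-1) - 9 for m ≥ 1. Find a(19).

1048573

The fixed point is -9/(1 + 2) = -3, so a(m) + 3 = -2(a(m-1) + 3).
Hence a(m) = -2·(-2)^m - 3.
a(19) = -2·(-2)^{19} - 3 = -2·-524288 - 3 = 1048573.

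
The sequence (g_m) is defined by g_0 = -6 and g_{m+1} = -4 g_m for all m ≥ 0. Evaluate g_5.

g_1 = -4·(-6) = 24
g_2 = -4·24 = -96
g_3 = -4·(-96) = 384
g_4 = -4·384 = -1536
g_5 = -4·(-1536) = 6144

6144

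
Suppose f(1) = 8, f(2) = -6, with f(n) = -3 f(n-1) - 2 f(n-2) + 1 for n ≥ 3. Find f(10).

844

f(3) = -3·(-6) - 2·8 + 1 = 3
f(4) = -3·3 - 2·(-6) + 1 = 4
f(5) = -3·4 - 2·3 + 1 = -17
f(6) = -3·(-17) - 2·4 + 1 = 44
f(7) = -3·44 - 2·(-17) + 1 = -97
f(8) = -3·(-97) - 2·44 + 1 = 204
f(9) = -3·204 - 2·(-97) + 1 = -417
f(10) = -3·(-417) - 2·204 + 1 = 844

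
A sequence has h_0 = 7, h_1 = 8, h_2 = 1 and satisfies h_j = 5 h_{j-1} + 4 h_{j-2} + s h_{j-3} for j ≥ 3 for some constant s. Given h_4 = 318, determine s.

h_3 = 37 + 7s
h_4 = 189 + 43s
So 189 + 43s = 318, giving s = 3.

3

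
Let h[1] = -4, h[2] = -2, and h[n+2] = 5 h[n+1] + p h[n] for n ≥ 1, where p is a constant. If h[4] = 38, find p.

h[3] = -10 - 4p
h[4] = -50 - 22p
So -50 - 22p = 38, giving p = -4.

-4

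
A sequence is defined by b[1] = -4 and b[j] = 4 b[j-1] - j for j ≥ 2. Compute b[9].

-313113

b[2] = 4*(-4) - 2 = -18
b[3] = 4*(-18) - 3 = -75
b[4] = 4*(-75) - 4 = -304
b[5] = 4*(-304) - 5 = -1221
b[6] = 4*(-1221) - 6 = -4890
b[7] = 4*(-4890) - 7 = -19567
b[8] = 4*(-19567) - 8 = -78276
b[9] = 4*(-78276) - 9 = -313113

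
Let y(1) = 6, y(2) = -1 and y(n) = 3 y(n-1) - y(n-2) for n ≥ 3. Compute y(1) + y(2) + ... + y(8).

y(3) = 3·(-1) - 6 = -9
y(4) = 3·(-9) - (-1) = -26
y(5) = 3·(-26) - (-9) = -69
y(6) = 3·(-69) - (-26) = -181
y(7) = 3·(-181) - (-69) = -474
y(8) = 3·(-474) - (-181) = -1241
Sum = 6 + (-1) + (-9) + (-26) + (-69) + (-181) + (-474) + (-1241) = -1995

-1995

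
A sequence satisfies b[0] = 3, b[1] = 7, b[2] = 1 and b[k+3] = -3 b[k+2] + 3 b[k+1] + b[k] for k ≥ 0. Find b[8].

-11309

b[3] = -3·1 + 3·7 + 3 = 21
b[4] = -3·21 + 3·1 + 7 = -53
b[5] = -3·(-53) + 3·21 + 1 = 223
b[6] = -3·223 + 3·(-53) + 21 = -807
b[7] = -3·(-807) + 3·223 + (-53) = 3037
b[8] = -3·3037 + 3·(-807) + 223 = -11309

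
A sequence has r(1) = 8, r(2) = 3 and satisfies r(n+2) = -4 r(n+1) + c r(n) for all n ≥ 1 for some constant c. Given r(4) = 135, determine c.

-3

r(3) = -12 + 8c
r(4) = 48 - 29c
So 48 - 29c = 135, giving c = -3.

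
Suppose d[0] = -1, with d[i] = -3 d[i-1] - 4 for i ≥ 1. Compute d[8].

d[1] = -3(-1) - 4 = -1
d[2] = -3(-1) - 4 = -1
d[3] = -3(-1) - 4 = -1
d[4] = -3(-1) - 4 = -1
d[5] = -3(-1) - 4 = -1
d[6] = -3(-1) - 4 = -1
d[7] = -3(-1) - 4 = -1
d[8] = -3(-1) - 4 = -1

-1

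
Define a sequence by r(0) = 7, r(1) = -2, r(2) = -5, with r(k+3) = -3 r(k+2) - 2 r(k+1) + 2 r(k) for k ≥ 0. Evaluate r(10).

3755

r(3) = -3(-5) - 2(-2) + 2(7) = 33
r(4) = -3(33) - 2(-5) + 2(-2) = -93
r(5) = -3(-93) - 2(33) + 2(-5) = 203
r(6) = -3(203) - 2(-93) + 2(33) = -357
r(7) = -3(-357) - 2(203) + 2(-93) = 479
r(8) = -3(479) - 2(-357) + 2(203) = -317
r(9) = -3(-317) - 2(479) + 2(-357) = -721
r(10) = -3(-721) - 2(-317) + 2(479) = 3755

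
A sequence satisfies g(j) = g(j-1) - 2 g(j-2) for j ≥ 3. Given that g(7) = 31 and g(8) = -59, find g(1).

Rearranging, g(j-2) = (g(j) - g(j-1)) / -2.
g(6) = (-59 - 31) / -2 = -90/-2 = 45
g(5) = (31 - 45) / -2 = -14/-2 = 7
g(4) = (45 - 7) / -2 = 38/-2 = -19
g(3) = (7 - (-19)) / -2 = 26/-2 = -13
g(2) = (-19 - (-13)) / -2 = -6/-2 = 3
g(1) = (-13 - 3) / -2 = -16/-2 = 8

8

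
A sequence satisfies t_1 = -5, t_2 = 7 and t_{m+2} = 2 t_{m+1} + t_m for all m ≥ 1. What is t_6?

t_3 = 2·7 + (-5) = 9
t_4 = 2·9 + 7 = 25
t_5 = 2·25 + 9 = 59
t_6 = 2·59 + 25 = 143

143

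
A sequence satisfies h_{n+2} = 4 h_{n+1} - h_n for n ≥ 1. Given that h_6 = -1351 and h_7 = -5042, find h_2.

Rearranging, h_{n-2} = -(h_n - 4 h_{n-1}).
h_5 = -(-5042 - 4(-1351)) = -362
h_4 = -(-1351 - 4(-362)) = -97
h_3 = -(-362 - 4(-97)) = -26
h_2 = -(-97 - 4(-26)) = -7

-7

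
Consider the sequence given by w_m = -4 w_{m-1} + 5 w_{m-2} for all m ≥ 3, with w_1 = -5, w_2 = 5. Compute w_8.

w_3 = -4*5 + 5*(-5) = -45
w_4 = -4*(-45) + 5*5 = 205
w_5 = -4*205 + 5*(-45) = -1045
w_6 = -4*(-1045) + 5*205 = 5205
w_7 = -4*5205 + 5*(-1045) = -26045
w_8 = -4*(-26045) + 5*5205 = 130205

130205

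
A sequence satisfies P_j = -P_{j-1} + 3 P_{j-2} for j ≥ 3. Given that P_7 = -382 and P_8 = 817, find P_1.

-6

Rearranging, P_{j-2} = (P_j + P_{j-1}) / 3.
P_6 = (817 + (-382)) / 3 = 435/3 = 145
P_5 = (-382 + 145) / 3 = -237/3 = -79
P_4 = (145 + (-79)) / 3 = 66/3 = 22
P_3 = (-79 + 22) / 3 = -57/3 = -19
P_2 = (22 + (-19)) / 3 = 3/3 = 1
P_1 = (-19 + 1) / 3 = -18/3 = -6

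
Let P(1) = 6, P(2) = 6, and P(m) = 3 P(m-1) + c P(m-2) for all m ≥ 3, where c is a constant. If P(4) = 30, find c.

P(3) = 18 + 6c
P(4) = 54 + 24c
So 54 + 24c = 30, giving c = -1.

-1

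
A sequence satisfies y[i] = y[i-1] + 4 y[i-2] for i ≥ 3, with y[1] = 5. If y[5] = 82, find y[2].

Let y[2] = w.
y[3] = 20 + w
y[4] = 20 + 5w
y[5] = 100 + 9w
So 100 + 9w = 82, giving w = -2.

-2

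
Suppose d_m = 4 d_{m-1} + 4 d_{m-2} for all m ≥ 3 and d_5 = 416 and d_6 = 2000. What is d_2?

1

Rearranging, d_{m-2} = (d_m - 4 d_{m-1}) / 4.
d_4 = (2000 - 4(416)) / 4 = 336/4 = 84
d_3 = (416 - 4(84)) / 4 = 80/4 = 20
d_2 = (84 - 4(20)) / 4 = 4/4 = 1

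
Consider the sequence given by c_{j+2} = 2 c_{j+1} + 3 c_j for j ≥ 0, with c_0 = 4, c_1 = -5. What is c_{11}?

c_2 = 2·(-5) + 3·4 = 2
c_3 = 2·2 + 3·(-5) = -11
c_4 = 2·(-11) + 3·2 = -16
c_5 = 2·(-16) + 3·(-11) = -65
c_6 = 2·(-65) + 3·(-16) = -178
c_7 = 2·(-178) + 3·(-65) = -551
c_8 = 2·(-551) + 3·(-178) = -1636
c_9 = 2·(-1636) + 3·(-551) = -4925
c_{10} = 2·(-4925) + 3·(-1636) = -14758
c_{11} = 2·(-14758) + 3·(-4925) = -44291

-44291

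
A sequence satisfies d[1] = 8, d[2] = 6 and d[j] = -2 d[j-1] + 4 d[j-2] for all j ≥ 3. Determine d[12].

d[3] = -2*6 + 4*8 = 20
d[4] = -2*20 + 4*6 = -16
d[5] = -2*(-16) + 4*20 = 112
d[6] = -2*112 + 4*(-16) = -288
d[7] = -2*(-288) + 4*112 = 1024
d[8] = -2*1024 + 4*(-288) = -3200
d[9] = -2*(-3200) + 4*1024 = 10496
d[10] = -2*10496 + 4*(-3200) = -33792
d[11] = -2*(-33792) + 4*10496 = 109568
d[12] = -2*109568 + 4*(-33792) = -354304

-354304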